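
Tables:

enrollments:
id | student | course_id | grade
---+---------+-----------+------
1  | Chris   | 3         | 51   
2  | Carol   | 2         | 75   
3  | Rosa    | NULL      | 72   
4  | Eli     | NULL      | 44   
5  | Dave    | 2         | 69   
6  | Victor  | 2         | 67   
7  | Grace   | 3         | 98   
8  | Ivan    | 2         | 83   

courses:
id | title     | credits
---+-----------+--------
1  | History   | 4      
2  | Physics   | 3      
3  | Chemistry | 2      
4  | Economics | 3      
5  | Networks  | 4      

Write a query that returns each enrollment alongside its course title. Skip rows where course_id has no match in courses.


INNER JOIN keeps only enrollments rows whose course_id matches an id in courses. Walk through each enrollment:
  - enrollment 1 (Chris): course_id=3 -> matches Chemistry
  - enrollment 2 (Carol): course_id=2 -> matches Physics
  - enrollment 3 (Rosa): course_id=NULL, no match -> dropped
  - enrollment 4 (Eli): course_id=NULL, no match -> dropped
  - enrollment 5 (Dave): course_id=2 -> matches Physics
  - enrollment 6 (Victor): course_id=2 -> matches Physics
  - enrollment 7 (Grace): course_id=3 -> matches Chemistry
  - enrollment 8 (Ivan): course_id=2 -> matches Physics
So 2 of 8 rows are dropped.

SQL:
SELECT a.student, b.title AS course
FROM enrollments a
INNER JOIN courses b ON a.course_id = b.id

Result:
student | course   
--------+----------
Chris   | Chemistry
Carol   | Physics  
Dave    | Physics  
Victor  | Physics  
Grace   | Chemistry
Ivan    | Physics  


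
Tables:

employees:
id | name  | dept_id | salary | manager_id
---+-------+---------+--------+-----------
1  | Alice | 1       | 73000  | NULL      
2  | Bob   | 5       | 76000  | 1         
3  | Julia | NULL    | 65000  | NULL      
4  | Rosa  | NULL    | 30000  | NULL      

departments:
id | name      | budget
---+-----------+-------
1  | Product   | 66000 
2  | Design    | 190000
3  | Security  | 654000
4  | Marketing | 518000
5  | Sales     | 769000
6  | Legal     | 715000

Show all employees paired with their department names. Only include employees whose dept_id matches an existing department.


INNER JOIN keeps only employees rows whose dept_id matches an id in departments. Walk through each employee:
  - employee 1 (Alice): dept_id=1 -> matches Product
  - employee 2 (Bob): dept_id=5 -> matches Sales
  - employee 3 (Julia): dept_id=NULL, no match -> dropped
  - employee 4 (Rosa): dept_id=NULL, no match -> dropped
So 2 of 4 rows are dropped.

SQL:
SELECT a.name, b.name AS department
FROM employees a
INNER JOIN departments b ON a.dept_id = b.id

Result:
name  | department
------+-----------
Alice | Product   
Bob   | Sales     


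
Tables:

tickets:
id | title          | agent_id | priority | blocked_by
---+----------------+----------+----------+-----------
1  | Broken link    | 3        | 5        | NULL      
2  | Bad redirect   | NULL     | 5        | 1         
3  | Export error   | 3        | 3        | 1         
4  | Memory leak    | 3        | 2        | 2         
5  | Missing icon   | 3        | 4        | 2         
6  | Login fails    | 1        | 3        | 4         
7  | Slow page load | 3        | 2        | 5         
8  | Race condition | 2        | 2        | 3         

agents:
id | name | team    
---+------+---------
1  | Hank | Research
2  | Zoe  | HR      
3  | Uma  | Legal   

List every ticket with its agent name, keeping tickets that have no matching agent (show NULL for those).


LEFT JOIN keeps every row from tickets (the left table); where agent_id has no match in agents, the agent columns become NULL. Walk through each ticket:
  - ticket 1 (Broken link): agent_id=3 -> matches Uma
  - ticket 2 (Bad redirect): agent_id=NULL, no match -> kept with NULL
  - ticket 3 (Export error): agent_id=3 -> matches Uma
  - ticket 4 (Memory leak): agent_id=3 -> matches Uma
  - ticket 5 (Missing icon): agent_id=3 -> matches Uma
  - ticket 6 (Login fails): agent_id=1 -> matches Hank
  - ticket 7 (Slow page load): agent_id=3 -> matches Uma
  - ticket 8 (Race condition): agent_id=2 -> matches Zoe
All 8 rows appear; 1 has NULL agent.

SQL:
SELECT a.title, b.name AS agent
FROM tickets a
LEFT JOIN agents b ON a.agent_id = b.id

Result:
title          | agent
---------------+------
Broken link    | Uma  
Bad redirect   | NULL 
Export error   | Uma  
Memory leak    | Uma  
Missing icon   | Uma  
Login fails    | Hank 
Slow page load | Uma  
Race condition | Zoe  


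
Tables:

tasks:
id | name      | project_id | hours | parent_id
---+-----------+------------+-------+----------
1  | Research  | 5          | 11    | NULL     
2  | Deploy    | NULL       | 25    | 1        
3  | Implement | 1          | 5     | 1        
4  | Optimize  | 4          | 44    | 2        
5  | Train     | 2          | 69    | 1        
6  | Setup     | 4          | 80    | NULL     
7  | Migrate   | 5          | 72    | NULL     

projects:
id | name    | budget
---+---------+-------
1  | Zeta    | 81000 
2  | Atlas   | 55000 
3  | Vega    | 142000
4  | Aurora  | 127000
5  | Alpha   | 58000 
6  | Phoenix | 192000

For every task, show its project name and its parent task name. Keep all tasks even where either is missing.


Two LEFT JOINs from the same base table tasks: one to projects via project_id, one to tasks itself via parent_id. Both are LEFT so every task is preserved.
Match against projects:
  - task 1 (Research): project_id=5 -> matches Alpha
  - task 2 (Deploy): project_id=NULL, no match -> kept with NULL
  - task 3 (Implement): project_id=1 -> matches Zeta
  - task 4 (Optimize): project_id=4 -> matches Aurora
  - task 5 (Train): project_id=2 -> matches Atlas
  - task 6 (Setup): project_id=4 -> matches Aurora
  - task 7 (Migrate): project_id=5 -> matches Alpha
Match against tasks (self):
  - task 1 (Research): parent_id=NULL -> NULL
  - task 2 (Deploy): parent_id=1 -> Research
  - task 3 (Implement): parent_id=1 -> Research
  - task 4 (Optimize): parent_id=2 -> Deploy
  - task 5 (Train): parent_id=1 -> Research
  - task 6 (Setup): parent_id=NULL -> NULL
  - task 7 (Migrate): parent_id=NULL -> NULL

SQL:
SELECT a.name, b.name AS project, c.name AS parent
FROM tasks a
LEFT JOIN projects b ON a.project_id = b.id
LEFT JOIN tasks c ON a.parent_id = c.id

Result:
name      | project | parent  
----------+---------+---------
Research  | Alpha   | NULL    
Deploy    | NULL    | Research
Implement | Zeta    | Research
Optimize  | Aurora  | Deploy  
Train     | Atlas   | Research
Setup     | Aurora  | NULL    
Migrate   | Alpha   | NULL    


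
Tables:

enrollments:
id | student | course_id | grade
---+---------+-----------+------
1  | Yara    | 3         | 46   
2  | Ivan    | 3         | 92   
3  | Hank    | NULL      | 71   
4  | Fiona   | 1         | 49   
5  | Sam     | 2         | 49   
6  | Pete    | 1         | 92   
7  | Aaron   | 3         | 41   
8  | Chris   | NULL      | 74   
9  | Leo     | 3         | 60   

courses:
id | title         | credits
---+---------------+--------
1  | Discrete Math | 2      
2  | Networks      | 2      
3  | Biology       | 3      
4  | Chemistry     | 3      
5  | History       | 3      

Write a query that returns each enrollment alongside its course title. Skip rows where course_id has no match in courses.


INNER JOIN keeps only enrollments rows whose course_id matches an id in courses. Walk through each enrollment:
  - enrollment 1 (Yara): course_id=3 -> matches Biology
  - enrollment 2 (Ivan): course_id=3 -> matches Biology
  - enrollment 3 (Hank): course_id=NULL, no match -> dropped
  - enrollment 4 (Fiona): course_id=1 -> matches Discrete Math
  - enrollment 5 (Sam): course_id=2 -> matches Networks
  - enrollment 6 (Pete): course_id=1 -> matches Discrete Math
  - enrollment 7 (Aaron): course_id=3 -> matches Biology
  - enrollment 8 (Chris): course_id=NULL, no match -> dropped
  - enrollment 9 (Leo): course_id=3 -> matches Biology
So 2 of 9 rows are dropped.

SQL:
SELECT a.student, b.title AS course
FROM enrollments a
INNER JOIN courses b ON a.course_id = b.id

Result:
student | course       
--------+--------------
Yara    | Biology      
Ivan    | Biology      
Fiona   | Discrete Math
Sam     | Networks     
Pete    | Discrete Math
Aaron   | Biology      
Leo     | Biology      


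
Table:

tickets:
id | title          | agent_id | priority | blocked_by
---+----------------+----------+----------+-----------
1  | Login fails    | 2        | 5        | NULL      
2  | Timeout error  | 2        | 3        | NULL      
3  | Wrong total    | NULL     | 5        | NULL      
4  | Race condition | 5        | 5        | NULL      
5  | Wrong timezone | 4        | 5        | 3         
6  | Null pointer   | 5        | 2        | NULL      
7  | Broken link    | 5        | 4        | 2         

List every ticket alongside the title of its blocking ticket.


This is a self-join: tickets is joined to a second copy of itself, matching each row's blocked_by to another row's id. Use LEFT JOIN so rows with blocked_by=NULL are kept.
  - ticket 1 (Login fails): blocked_by=NULL -> NULL
  - ticket 2 (Timeout error): blocked_by=NULL -> NULL
  - ticket 3 (Wrong total): blocked_by=NULL -> NULL
  - ticket 4 (Race condition): blocked_by=NULL -> NULL
  - ticket 5 (Wrong timezone): blocked_by=3 -> Wrong total
  - ticket 6 (Null pointer): blocked_by=NULL -> NULL
  - ticket 7 (Broken link): blocked_by=2 -> Timeout error

SQL:
SELECT a.title AS item, b.title AS blocked_by
FROM tickets a
LEFT JOIN tickets b ON a.blocked_by = b.id

Result:
item           | blocked_by   
---------------+--------------
Login fails    | NULL         
Timeout error  | NULL         
Wrong total    | NULL         
Race condition | NULL         
Wrong timezone | Wrong total  
Null pointer   | NULL         
Broken link    | Timeout error


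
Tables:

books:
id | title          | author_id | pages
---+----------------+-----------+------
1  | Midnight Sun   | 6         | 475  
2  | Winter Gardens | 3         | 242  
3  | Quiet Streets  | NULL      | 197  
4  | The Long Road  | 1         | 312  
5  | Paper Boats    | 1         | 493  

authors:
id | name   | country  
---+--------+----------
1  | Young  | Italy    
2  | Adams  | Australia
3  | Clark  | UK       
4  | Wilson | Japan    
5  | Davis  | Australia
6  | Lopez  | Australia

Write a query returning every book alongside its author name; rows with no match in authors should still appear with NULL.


LEFT JOIN keeps every row from books (the left table); where author_id has no match in authors, the author columns become NULL. Walk through each book:
  - book 1 (Midnight Sun): author_id=6 -> matches Lopez
  - book 2 (Winter Gardens): author_id=3 -> matches Clark
  - book 3 (Quiet Streets): author_id=NULL, no match -> kept with NULL
  - book 4 (The Long Road): author_id=1 -> matches Young
  - book 5 (Paper Boats): author_id=1 -> matches Young
All 5 rows appear; 1 has NULL author.

SQL:
SELECT a.title, b.name AS author
FROM books a
LEFT JOIN authors b ON a.author_id = b.id

Result:
title          | author
---------------+-------
Midnight Sun   | Lopez 
Winter Gardens | Clark 
Quiet Streets  | NULL  
The Long Road  | Young 
Paper Boats    | Young 


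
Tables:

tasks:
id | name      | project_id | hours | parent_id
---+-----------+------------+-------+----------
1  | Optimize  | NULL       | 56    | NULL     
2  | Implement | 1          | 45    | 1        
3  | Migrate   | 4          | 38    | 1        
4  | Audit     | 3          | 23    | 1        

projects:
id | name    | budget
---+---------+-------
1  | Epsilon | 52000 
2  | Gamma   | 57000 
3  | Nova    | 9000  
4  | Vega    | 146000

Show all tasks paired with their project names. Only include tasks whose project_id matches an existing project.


INNER JOIN keeps only tasks rows whose project_id matches an id in projects. Walk through each task:
  - task 1 (Optimize): project_id=NULL, no match -> dropped
  - task 2 (Implement): project_id=1 -> matches Epsilon
  - task 3 (Migrate): project_id=4 -> matches Vega
  - task 4 (Audit): project_id=3 -> matches Nova
So 1 of 4 rows is dropped.

SQL:
SELECT a.name, b.name AS project
FROM tasks a
INNER JOIN projects b ON a.project_id = b.id

Result:
name      | project
----------+--------
Implement | Epsilon
Migrate   | Vega   
Audit     | Nova   


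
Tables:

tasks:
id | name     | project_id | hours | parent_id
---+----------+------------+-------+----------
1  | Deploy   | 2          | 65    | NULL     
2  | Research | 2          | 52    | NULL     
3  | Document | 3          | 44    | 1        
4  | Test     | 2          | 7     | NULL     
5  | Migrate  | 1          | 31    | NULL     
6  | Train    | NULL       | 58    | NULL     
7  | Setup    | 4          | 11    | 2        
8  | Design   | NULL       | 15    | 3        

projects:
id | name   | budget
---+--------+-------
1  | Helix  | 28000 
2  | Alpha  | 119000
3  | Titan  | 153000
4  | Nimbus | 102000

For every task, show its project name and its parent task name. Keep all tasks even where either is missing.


Two LEFT JOINs from the same base table tasks: one to projects via project_id, one to tasks itself via parent_id. Both are LEFT so every task is preserved.
Match against projects:
  - task 1 (Deploy): project_id=2 -> matches Alpha
  - task 2 (Research): project_id=2 -> matches Alpha
  - task 3 (Document): project_id=3 -> matches Titan
  - task 4 (Test): project_id=2 -> matches Alpha
  - task 5 (Migrate): project_id=1 -> matches Helix
  - task 6 (Train): project_id=NULL, no match -> kept with NULL
  - task 7 (Setup): project_id=4 -> matches Nimbus
  - task 8 (Design): project_id=NULL, no match -> kept with NULL
Match against tasks (self):
  - task 1 (Deploy): parent_id=NULL -> NULL
  - task 2 (Research): parent_id=NULL -> NULL
  - task 3 (Document): parent_id=1 -> Deploy
  - task 4 (Test): parent_id=NULL -> NULL
  - task 5 (Migrate): parent_id=NULL -> NULL
  - task 6 (Train): parent_id=NULL -> NULL
  - task 7 (Setup): parent_id=2 -> Research
  - task 8 (Design): parent_id=3 -> Document

SQL:
SELECT a.name, b.name AS project, c.name AS parent
FROM tasks a
LEFT JOIN projects b ON a.project_id = b.id
LEFT JOIN tasks c ON a.parent_id = c.id

Result:
name     | project | parent  
---------+---------+---------
Deploy   | Alpha   | NULL    
Research | Alpha   | NULL    
Document | Titan   | Deploy  
Test     | Alpha   | NULL    
Migrate  | Helix   | NULL    
Train    | NULL    | NULL    
Setup    | Nimbus  | Research
Design   | NULL    | Document


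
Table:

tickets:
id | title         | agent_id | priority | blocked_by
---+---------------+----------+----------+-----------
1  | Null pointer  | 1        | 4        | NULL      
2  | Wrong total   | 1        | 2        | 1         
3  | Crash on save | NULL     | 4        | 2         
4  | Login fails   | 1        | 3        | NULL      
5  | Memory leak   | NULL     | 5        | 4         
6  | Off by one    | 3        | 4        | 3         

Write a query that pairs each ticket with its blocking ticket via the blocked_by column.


This is a self-join: tickets is joined to a second copy of itself, matching each row's blocked_by to another row's id. Use LEFT JOIN so rows with blocked_by=NULL are kept.
  - ticket 1 (Null pointer): blocked_by=NULL -> NULL
  - ticket 2 (Wrong total): blocked_by=1 -> Null pointer
  - ticket 3 (Crash on save): blocked_by=2 -> Wrong total
  - ticket 4 (Login fails): blocked_by=NULL -> NULL
  - ticket 5 (Memory leak): blocked_by=4 -> Login fails
  - ticket 6 (Off by one): blocked_by=3 -> Crash on save

SQL:
SELECT a.title AS item, b.title AS blocked_by
FROM tickets a
LEFT JOIN tickets b ON a.blocked_by = b.id

Result:
item          | blocked_by   
--------------+--------------
Null pointer  | NULL         
Wrong total   | Null pointer 
Crash on save | Wrong total  
Login fails   | NULL         
Memory leak   | Login fails  
Off by one    | Crash on save


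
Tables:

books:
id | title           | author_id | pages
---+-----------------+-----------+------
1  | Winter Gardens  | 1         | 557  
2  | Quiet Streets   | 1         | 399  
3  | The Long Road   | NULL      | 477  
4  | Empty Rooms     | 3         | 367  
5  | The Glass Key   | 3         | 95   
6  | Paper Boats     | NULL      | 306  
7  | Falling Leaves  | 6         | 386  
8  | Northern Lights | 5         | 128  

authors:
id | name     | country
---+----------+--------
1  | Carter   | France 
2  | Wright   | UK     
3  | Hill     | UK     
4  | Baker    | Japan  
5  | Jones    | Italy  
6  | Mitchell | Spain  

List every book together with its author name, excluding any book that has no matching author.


INNER JOIN keeps only books rows whose author_id matches an id in authors. Walk through each book:
  - book 1 (Winter Gardens): author_id=1 -> matches Carter
  - book 2 (Quiet Streets): author_id=1 -> matches Carter
  - book 3 (The Long Road): author_id=NULL, no match -> dropped
  - book 4 (Empty Rooms): author_id=3 -> matches Hill
  - book 5 (The Glass Key): author_id=3 -> matches Hill
  - book 6 (Paper Boats): author_id=NULL, no match -> dropped
  - book 7 (Falling Leaves): author_id=6 -> matches Mitchell
  - book 8 (Northern Lights): author_id=5 -> matches Jones
So 2 of 8 rows are dropped.

SQL:
SELECT a.title, b.name AS author
FROM books a
INNER JOIN authors b ON a.author_id = b.id

Result:
title           | author  
----------------+---------
Winter Gardens  | Carter  
Quiet Streets   | Carter  
Empty Rooms     | Hill    
The Glass Key   | Hill    
Falling Leaves  | Mitchell
Northern Lights | Jones   


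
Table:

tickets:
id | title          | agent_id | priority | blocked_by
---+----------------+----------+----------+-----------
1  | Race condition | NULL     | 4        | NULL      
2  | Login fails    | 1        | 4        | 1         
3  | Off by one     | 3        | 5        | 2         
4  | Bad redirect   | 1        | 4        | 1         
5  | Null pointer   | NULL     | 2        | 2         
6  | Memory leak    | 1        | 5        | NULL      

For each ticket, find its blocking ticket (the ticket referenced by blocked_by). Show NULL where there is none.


This is a self-join: tickets is joined to a second copy of itself, matching each row's blocked_by to another row's id. Use LEFT JOIN so rows with blocked_by=NULL are kept.
  - ticket 1 (Race condition): blocked_by=NULL -> NULL
  - ticket 2 (Login fails): blocked_by=1 -> Race condition
  - ticket 3 (Off by one): blocked_by=2 -> Login fails
  - ticket 4 (Bad redirect): blocked_by=1 -> Race condition
  - ticket 5 (Null pointer): blocked_by=2 -> Login fails
  - ticket 6 (Memory leak): blocked_by=NULL -> NULL

SQL:
SELECT a.title AS item, b.title AS blocked_by
FROM tickets a
LEFT JOIN tickets b ON a.blocked_by = b.id

Result:
item           | blocked_by    
---------------+---------------
Race condition | NULL          
Login fails    | Race condition
Off by one     | Login fails   
Bad redirect   | Race condition
Null pointer   | Login fails   
Memory leak    | NULL          


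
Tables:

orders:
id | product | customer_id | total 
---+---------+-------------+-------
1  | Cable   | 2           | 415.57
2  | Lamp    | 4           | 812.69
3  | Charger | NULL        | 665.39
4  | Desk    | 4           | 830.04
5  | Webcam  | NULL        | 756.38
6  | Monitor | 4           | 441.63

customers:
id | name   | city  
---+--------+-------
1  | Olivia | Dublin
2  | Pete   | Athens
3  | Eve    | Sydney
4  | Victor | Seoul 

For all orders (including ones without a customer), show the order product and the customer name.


LEFT JOIN keeps every row from orders (the left table); where customer_id has no match in customers, the customer columns become NULL. Walk through each order:
  - order 1 (Cable): customer_id=2 -> matches Pete
  - order 2 (Lamp): customer_id=4 -> matches Victor
  - order 3 (Charger): customer_id=NULL, no match -> kept with NULL
  - order 4 (Desk): customer_id=4 -> matches Victor
  - order 5 (Webcam): customer_id=NULL, no match -> kept with NULL
  - order 6 (Monitor): customer_id=4 -> matches Victor
All 6 rows appear; 2 have NULL customer.

SQL:
SELECT a.product, b.name AS customer
FROM orders a
LEFT JOIN customers b ON a.customer_id = b.id

Result:
product | customer
--------+---------
Cable   | Pete    
Lamp    | Victor  
Charger | NULL    
Desk    | Victor  
Webcam  | NULL    
Monitor | Victor  


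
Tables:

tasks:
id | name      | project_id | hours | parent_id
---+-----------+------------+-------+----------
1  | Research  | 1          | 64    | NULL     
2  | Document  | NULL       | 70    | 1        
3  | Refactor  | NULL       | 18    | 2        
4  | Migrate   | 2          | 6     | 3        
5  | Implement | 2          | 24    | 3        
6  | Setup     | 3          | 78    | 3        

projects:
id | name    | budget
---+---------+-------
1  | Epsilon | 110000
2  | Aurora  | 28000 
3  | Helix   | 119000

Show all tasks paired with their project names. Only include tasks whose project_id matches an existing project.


INNER JOIN keeps only tasks rows whose project_id matches an id in projects. Walk through each task:
  - task 1 (Research): project_id=1 -> matches Epsilon
  - task 2 (Document): project_id=NULL, no match -> dropped
  - task 3 (Refactor): project_id=NULL, no match -> dropped
  - task 4 (Migrate): project_id=2 -> matches Aurora
  - task 5 (Implement): project_id=2 -> matches Aurora
  - task 6 (Setup): project_id=3 -> matches Helix
So 2 of 6 rows are dropped.

SQL:
SELECT a.name, b.name AS project
FROM tasks a
INNER JOIN projects b ON a.project_id = b.id

Result:
name      | project
----------+--------
Research  | Epsilon
Migrate   | Aurora 
Implement | Aurora 
Setup     | Helix  


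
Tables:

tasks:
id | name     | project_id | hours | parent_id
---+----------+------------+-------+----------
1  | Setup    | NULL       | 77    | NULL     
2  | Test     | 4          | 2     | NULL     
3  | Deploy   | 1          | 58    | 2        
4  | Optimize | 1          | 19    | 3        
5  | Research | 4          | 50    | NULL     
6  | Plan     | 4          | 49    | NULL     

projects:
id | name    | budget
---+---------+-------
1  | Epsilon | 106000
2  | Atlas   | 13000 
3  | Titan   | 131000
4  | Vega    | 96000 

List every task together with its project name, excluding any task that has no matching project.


INNER JOIN keeps only tasks rows whose project_id matches an id in projects. Walk through each task:
  - task 1 (Setup): project_id=NULL, no match -> dropped
  - task 2 (Test): project_id=4 -> matches Vega
  - task 3 (Deploy): project_id=1 -> matches Epsilon
  - task 4 (Optimize): project_id=1 -> matches Epsilon
  - task 5 (Research): project_id=4 -> matches Vega
  - task 6 (Plan): project_id=4 -> matches Vega
So 1 of 6 rows is dropped.

SQL:
SELECT a.name, b.name AS project
FROM tasks a
INNER JOIN projects b ON a.project_id = b.id

Result:
name     | project
---------+--------
Test     | Vega   
Deploy   | Epsilon
Optimize | Epsilon
Research | Vega   
Plan     | Vega   


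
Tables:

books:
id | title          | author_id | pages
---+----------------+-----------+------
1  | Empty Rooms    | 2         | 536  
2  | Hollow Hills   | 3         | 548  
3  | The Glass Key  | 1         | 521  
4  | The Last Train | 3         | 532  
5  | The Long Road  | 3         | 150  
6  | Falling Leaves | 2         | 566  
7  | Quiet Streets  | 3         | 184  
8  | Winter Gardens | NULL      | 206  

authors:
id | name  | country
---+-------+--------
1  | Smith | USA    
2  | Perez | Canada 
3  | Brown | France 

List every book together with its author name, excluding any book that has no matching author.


INNER JOIN keeps only books rows whose author_id matches an id in authors. Walk through each book:
  - book 1 (Empty Rooms): author_id=2 -> matches Perez
  - book 2 (Hollow Hills): author_id=3 -> matches Brown
  - book 3 (The Glass Key): author_id=1 -> matches Smith
  - book 4 (The Last Train): author_id=3 -> matches Brown
  - book 5 (The Long Road): author_id=3 -> matches Brown
  - book 6 (Falling Leaves): author_id=2 -> matches Perez
  - book 7 (Quiet Streets): author_id=3 -> matches Brown
  - book 8 (Winter Gardens): author_id=NULL, no match -> dropped
So 1 of 8 rows is dropped.

SQL:
SELECT a.title, b.name AS author
FROM books a
INNER JOIN authors b ON a.author_id = b.id

Result:
title          | author
---------------+-------
Empty Rooms    | Perez 
Hollow Hills   | Brown 
The Glass Key  | Smith 
The Last Train | Brown 
The Long Road  | Brown 
Falling Leaves | Perez 
Quiet Streets  | Brown 


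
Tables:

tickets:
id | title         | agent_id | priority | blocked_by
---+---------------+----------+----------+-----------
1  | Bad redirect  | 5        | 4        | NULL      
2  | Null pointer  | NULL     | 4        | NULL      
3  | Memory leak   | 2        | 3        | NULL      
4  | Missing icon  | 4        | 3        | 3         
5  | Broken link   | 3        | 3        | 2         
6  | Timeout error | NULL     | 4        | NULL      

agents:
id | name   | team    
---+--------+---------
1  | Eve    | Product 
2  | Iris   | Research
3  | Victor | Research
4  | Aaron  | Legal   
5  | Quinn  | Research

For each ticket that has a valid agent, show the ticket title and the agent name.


INNER JOIN keeps only tickets rows whose agent_id matches an id in agents. Walk through each ticket:
  - ticket 1 (Bad redirect): agent_id=5 -> matches Quinn
  - ticket 2 (Null pointer): agent_id=NULL, no match -> dropped
  - ticket 3 (Memory leak): agent_id=2 -> matches Iris
  - ticket 4 (Missing icon): agent_id=4 -> matches Aaron
  - ticket 5 (Broken link): agent_id=3 -> matches Victor
  - ticket 6 (Timeout error): agent_id=NULL, no match -> dropped
So 2 of 6 rows are dropped.

SQL:
SELECT a.title, b.name AS agent
FROM tickets a
INNER JOIN agents b ON a.agent_id = b.id

Result:
title        | agent 
-------------+-------
Bad redirect | Quinn 
Memory leak  | Iris  
Missing icon | Aaron 
Broken link  | Victor


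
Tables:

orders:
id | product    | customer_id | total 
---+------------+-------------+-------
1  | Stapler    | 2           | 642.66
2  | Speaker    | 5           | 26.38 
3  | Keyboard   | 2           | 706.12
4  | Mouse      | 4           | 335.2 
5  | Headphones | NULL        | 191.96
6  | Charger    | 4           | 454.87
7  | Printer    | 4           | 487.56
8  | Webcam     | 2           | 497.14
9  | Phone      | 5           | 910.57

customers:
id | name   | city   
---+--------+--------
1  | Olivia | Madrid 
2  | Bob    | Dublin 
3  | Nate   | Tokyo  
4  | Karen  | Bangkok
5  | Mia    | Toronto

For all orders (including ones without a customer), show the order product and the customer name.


LEFT JOIN keeps every row from orders (the left table); where customer_id has no match in customers, the customer columns become NULL. Walk through each order:
  - order 1 (Stapler): customer_id=2 -> matches Bob
  - order 2 (Speaker): customer_id=5 -> matches Mia
  - order 3 (Keyboard): customer_id=2 -> matches Bob
  - order 4 (Mouse): customer_id=4 -> matches Karen
  - order 5 (Headphones): customer_id=NULL, no match -> kept with NULL
  - order 6 (Charger): customer_id=4 -> matches Karen
  - order 7 (Printer): customer_id=4 -> matches Karen
  - order 8 (Webcam): customer_id=2 -> matches Bob
  - order 9 (Phone): customer_id=5 -> matches Mia
All 9 rows appear; 1 has NULL customer.

SQL:
SELECT a.product, b.name AS customer
FROM orders a
LEFT JOIN customers b ON a.customer_id = b.id

Result:
product    | customer
-----------+---------
Stapler    | Bob     
Speaker    | Mia     
Keyboard   | Bob     
Mouse      | Karen   
Headphones | NULL    
Charger    | Karen   
Printer    | Karen   
Webcam     | Bob     
Phone      | Mia     


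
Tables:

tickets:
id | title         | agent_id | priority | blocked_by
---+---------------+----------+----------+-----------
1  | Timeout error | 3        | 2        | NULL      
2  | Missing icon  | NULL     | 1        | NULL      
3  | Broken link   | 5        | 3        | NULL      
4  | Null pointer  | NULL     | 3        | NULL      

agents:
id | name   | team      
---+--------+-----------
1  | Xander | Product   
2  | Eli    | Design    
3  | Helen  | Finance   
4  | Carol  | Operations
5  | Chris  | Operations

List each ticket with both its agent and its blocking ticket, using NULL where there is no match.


Two LEFT JOINs from the same base table tickets: one to agents via agent_id, one to tickets itself via blocked_by. Both are LEFT so every ticket is preserved.
Match against agents:
  - ticket 1 (Timeout error): agent_id=3 -> matches Helen
  - ticket 2 (Missing icon): agent_id=NULL, no match -> kept with NULL
  - ticket 3 (Broken link): agent_id=5 -> matches Chris
  - ticket 4 (Null pointer): agent_id=NULL, no match -> kept with NULL
Match against tickets (self):
  - ticket 1 (Timeout error): blocked_by=NULL -> NULL
  - ticket 2 (Missing icon): blocked_by=NULL -> NULL
  - ticket 3 (Broken link): blocked_by=NULL -> NULL
  - ticket 4 (Null pointer): blocked_by=NULL -> NULL

SQL:
SELECT a.title, b.name AS agent, c.title AS blocked_by
FROM tickets a
LEFT JOIN agents b ON a.agent_id = b.id
LEFT JOIN tickets c ON a.blocked_by = c.id

Result:
title         | agent | blocked_by
--------------+-------+-----------
Timeout error | Helen | NULL      
Missing icon  | NULL  | NULL      
Broken link   | Chris | NULL      
Null pointer  | NULL  | NULL      


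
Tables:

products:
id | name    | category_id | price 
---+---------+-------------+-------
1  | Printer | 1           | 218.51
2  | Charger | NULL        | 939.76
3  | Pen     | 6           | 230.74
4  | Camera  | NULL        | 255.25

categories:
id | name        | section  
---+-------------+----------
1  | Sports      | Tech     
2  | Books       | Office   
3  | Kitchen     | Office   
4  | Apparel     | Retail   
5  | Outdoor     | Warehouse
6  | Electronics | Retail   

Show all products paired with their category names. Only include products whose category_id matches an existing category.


INNER JOIN keeps only products rows whose category_id matches an id in categories. Walk through each product:
  - product 1 (Printer): category_id=1 -> matches Sports
  - product 2 (Charger): category_id=NULL, no match -> dropped
  - product 3 (Pen): category_id=6 -> matches Electronics
  - product 4 (Camera): category_id=NULL, no match -> dropped
So 2 of 4 rows are dropped.

SQL:
SELECT a.name, b.name AS category
FROM products a
INNER JOIN categories b ON a.category_id = b.id

Result:
name    | category   
--------+------------
Printer | Sports     
Pen     | Electronics


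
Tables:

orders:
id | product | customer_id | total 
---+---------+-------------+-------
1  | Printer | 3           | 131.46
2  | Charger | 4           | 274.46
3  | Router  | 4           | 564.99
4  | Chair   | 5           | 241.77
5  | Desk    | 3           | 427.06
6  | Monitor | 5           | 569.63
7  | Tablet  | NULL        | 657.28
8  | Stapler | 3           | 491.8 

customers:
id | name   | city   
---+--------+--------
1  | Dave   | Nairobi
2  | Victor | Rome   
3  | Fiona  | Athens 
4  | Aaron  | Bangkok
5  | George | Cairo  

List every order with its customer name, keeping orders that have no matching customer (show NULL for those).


LEFT JOIN keeps every row from orders (the left table); where customer_id has no match in customers, the customer columns become NULL. Walk through each order:
  - order 1 (Printer): customer_id=3 -> matches Fiona
  - order 2 (Charger): customer_id=4 -> matches Aaron
  - order 3 (Router): customer_id=4 -> matches Aaron
  - order 4 (Chair): customer_id=5 -> matches George
  - order 5 (Desk): customer_id=3 -> matches Fiona
  - order 6 (Monitor): customer_id=5 -> matches George
  - order 7 (Tablet): customer_id=NULL, no match -> kept with NULL
  - order 8 (Stapler): customer_id=3 -> matches Fiona
All 8 rows appear; 1 has NULL customer.

SQL:
SELECT a.product, b.name AS customer
FROM orders a
LEFT JOIN customers b ON a.customer_id = b.id

Result:
product | customer
--------+---------
Printer | Fiona   
Charger | Aaron   
Router  | Aaron   
Chair   | George  
Desk    | Fiona   
Monitor | George  
Tablet  | NULL    
Stapler | Fiona   


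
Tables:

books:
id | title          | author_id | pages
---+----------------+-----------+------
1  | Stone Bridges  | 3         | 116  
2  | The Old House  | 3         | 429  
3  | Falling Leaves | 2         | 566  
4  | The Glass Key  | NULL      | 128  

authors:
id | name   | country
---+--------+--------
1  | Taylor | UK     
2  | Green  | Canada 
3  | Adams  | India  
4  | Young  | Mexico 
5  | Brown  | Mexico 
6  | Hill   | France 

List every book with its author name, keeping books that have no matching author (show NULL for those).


LEFT JOIN keeps every row from books (the left table); where author_id has no match in authors, the author columns become NULL. Walk through each book:
  - book 1 (Stone Bridges): author_id=3 -> matches Adams
  - book 2 (The Old House): author_id=3 -> matches Adams
  - book 3 (Falling Leaves): author_id=2 -> matches Green
  - book 4 (The Glass Key): author_id=NULL, no match -> kept with NULL
All 4 rows appear; 1 has NULL author.

SQL:
SELECT a.title, b.name AS author
FROM books a
LEFT JOIN authors b ON a.author_id = b.id

Result:
title          | author
---------------+-------
Stone Bridges  | Adams 
The Old House  | Adams 
Falling Leaves | Green 
The Glass Key  | NULL  


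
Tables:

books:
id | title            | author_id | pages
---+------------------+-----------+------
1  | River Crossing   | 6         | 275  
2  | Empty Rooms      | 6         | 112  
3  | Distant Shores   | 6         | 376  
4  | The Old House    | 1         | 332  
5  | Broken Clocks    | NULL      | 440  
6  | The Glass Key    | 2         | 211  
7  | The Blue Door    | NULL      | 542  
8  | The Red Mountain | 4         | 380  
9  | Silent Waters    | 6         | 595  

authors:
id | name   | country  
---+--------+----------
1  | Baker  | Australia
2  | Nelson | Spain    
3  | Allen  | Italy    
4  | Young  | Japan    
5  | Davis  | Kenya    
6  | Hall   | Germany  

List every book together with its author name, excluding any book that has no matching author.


INNER JOIN keeps only books rows whose author_id matches an id in authors. Walk through each book:
  - book 1 (River Crossing): author_id=6 -> matches Hall
  - book 2 (Empty Rooms): author_id=6 -> matches Hall
  - book 3 (Distant Shores): author_id=6 -> matches Hall
  - book 4 (The Old House): author_id=1 -> matches Baker
  - book 5 (Broken Clocks): author_id=NULL, no match -> dropped
  - book 6 (The Glass Key): author_id=2 -> matches Nelson
  - book 7 (The Blue Door): author_id=NULL, no match -> dropped
  - book 8 (The Red Mountain): author_id=4 -> matches Young
  - book 9 (Silent Waters): author_id=6 -> matches Hall
So 2 of 9 rows are dropped.

SQL:
SELECT a.title, b.name AS author
FROM books a
INNER JOIN authors b ON a.author_id = b.id

Result:
title            | author
-----------------+-------
River Crossing   | Hall  
Empty Rooms      | Hall  
Distant Shores   | Hall  
The Old House    | Baker 
The Glass Key    | Nelson
The Red Mountain | Young 
Silent Waters    | Hall  


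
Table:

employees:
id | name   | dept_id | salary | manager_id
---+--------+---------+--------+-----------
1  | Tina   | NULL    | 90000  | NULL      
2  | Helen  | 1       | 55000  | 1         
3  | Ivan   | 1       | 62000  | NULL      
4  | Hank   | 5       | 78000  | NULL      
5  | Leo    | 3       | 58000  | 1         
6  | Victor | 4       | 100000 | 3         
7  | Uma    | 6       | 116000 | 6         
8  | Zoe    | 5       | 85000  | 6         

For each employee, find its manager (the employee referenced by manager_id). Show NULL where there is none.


This is a self-join: employees is joined to a second copy of itself, matching each row's manager_id to another row's id. Use LEFT JOIN so rows with manager_id=NULL are kept.
  - employee 1 (Tina): manager_id=NULL -> NULL
  - employee 2 (Helen): manager_id=1 -> Tina
  - employee 3 (Ivan): manager_id=NULL -> NULL
  - employee 4 (Hank): manager_id=NULL -> NULL
  - employee 5 (Leo): manager_id=1 -> Tina
  - employee 6 (Victor): manager_id=3 -> Ivan
  - employee 7 (Uma): manager_id=6 -> Victor
  - employee 8 (Zoe): manager_id=6 -> Victor

SQL:
SELECT a.name AS item, b.name AS manager
FROM employees a
LEFT JOIN employees b ON a.manager_id = b.id

Result:
item   | manager
-------+--------
Tina   | NULL   
Helen  | Tina   
Ivan   | NULL   
Hank   | NULL   
Leo    | Tina   
Victor | Ivan   
Uma    | Victor 
Zoe    | Victor 


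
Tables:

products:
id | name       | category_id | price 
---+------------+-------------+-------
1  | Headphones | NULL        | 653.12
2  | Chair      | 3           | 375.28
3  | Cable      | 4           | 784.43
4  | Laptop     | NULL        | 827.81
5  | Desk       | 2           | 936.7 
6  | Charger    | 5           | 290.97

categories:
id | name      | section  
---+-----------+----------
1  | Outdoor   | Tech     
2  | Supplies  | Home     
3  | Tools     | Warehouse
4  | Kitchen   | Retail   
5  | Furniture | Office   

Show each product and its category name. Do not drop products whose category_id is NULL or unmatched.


LEFT JOIN keeps every row from products (the left table); where category_id has no match in categories, the category columns become NULL. Walk through each product:
  - product 1 (Headphones): category_id=NULL, no match -> kept with NULL
  - product 2 (Chair): category_id=3 -> matches Tools
  - product 3 (Cable): category_id=4 -> matches Kitchen
  - product 4 (Laptop): category_id=NULL, no match -> kept with NULL
  - product 5 (Desk): category_id=2 -> matches Supplies
  - product 6 (Charger): category_id=5 -> matches Furniture
All 6 rows appear; 2 have NULL category.

SQL:
SELECT a.name, b.name AS category
FROM products a
LEFT JOIN categories b ON a.category_id = b.id

Result:
name       | category 
-----------+----------
Headphones | NULL     
Chair      | Tools    
Cable      | Kitchen  
Laptop     | NULL     
Desk       | Supplies 
Charger    | Furniture


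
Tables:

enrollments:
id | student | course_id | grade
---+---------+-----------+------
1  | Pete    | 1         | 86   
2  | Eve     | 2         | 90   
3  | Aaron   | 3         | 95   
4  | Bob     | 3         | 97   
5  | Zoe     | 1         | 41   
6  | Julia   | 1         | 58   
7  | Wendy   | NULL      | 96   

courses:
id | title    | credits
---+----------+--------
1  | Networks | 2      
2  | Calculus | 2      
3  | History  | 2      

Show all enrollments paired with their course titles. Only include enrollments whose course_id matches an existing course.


INNER JOIN keeps only enrollments rows whose course_id matches an id in courses. Walk through each enrollment:
  - enrollment 1 (Pete): course_id=1 -> matches Networks
  - enrollment 2 (Eve): course_id=2 -> matches Calculus
  - enrollment 3 (Aaron): course_id=3 -> matches History
  - enrollment 4 (Bob): course_id=3 -> matches History
  - enrollment 5 (Zoe): course_id=1 -> matches Networks
  - enrollment 6 (Julia): course_id=1 -> matches Networks
  - enrollment 7 (Wendy): course_id=NULL, no match -> dropped
So 1 of 7 rows is dropped.

SQL:
SELECT a.student, b.title AS course
FROM enrollments a
INNER JOIN courses b ON a.course_id = b.id

Result:
student | course  
--------+---------
Pete    | Networks
Eve     | Calculus
Aaron   | History 
Bob     | History 
Zoe     | Networks
Julia   | Networks


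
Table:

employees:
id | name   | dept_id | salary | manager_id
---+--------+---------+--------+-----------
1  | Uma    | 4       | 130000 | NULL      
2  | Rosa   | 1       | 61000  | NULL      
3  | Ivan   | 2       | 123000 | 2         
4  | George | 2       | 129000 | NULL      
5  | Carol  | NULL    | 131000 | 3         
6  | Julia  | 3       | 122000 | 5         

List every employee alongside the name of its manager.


This is a self-join: employees is joined to a second copy of itself, matching each row's manager_id to another row's id. Use LEFT JOIN so rows with manager_id=NULL are kept.
  - employee 1 (Uma): manager_id=NULL -> NULL
  - employee 2 (Rosa): manager_id=NULL -> NULL
  - employee 3 (Ivan): manager_id=2 -> Rosa
  - employee 4 (George): manager_id=NULL -> NULL
  - employee 5 (Carol): manager_id=3 -> Ivan
  - employee 6 (Julia): manager_id=5 -> Carol

SQL:
SELECT a.name AS item, b.name AS manager
FROM employees a
LEFT JOIN employees b ON a.manager_id = b.id

Result:
item   | manager
-------+--------
Uma    | NULL   
Rosa   | NULL   
Ivan   | Rosa   
George | NULL   
Carol  | Ivan   
Julia  | Carol  
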